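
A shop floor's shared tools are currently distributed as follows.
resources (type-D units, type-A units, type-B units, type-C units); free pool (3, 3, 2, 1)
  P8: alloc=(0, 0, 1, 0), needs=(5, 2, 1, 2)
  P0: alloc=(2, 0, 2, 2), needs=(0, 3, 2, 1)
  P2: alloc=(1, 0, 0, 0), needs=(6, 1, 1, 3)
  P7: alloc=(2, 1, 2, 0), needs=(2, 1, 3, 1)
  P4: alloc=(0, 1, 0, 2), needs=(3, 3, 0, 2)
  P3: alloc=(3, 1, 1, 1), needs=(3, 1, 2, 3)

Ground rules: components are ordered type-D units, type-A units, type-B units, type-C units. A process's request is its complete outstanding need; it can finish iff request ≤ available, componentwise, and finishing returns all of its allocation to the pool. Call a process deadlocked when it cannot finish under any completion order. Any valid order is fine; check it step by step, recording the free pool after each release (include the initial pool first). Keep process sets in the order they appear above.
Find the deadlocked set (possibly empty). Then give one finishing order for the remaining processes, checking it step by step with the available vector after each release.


The deadlocked set is empty.
Key observation: there is always a runnable process — P0 first — so the state unwinds completely.
The rest can finish in the order P0, P8, P3, P7, P2, P4. Check, step by step:
  pool = (3, 3, 2, 1)
  P0 needs (0, 3, 2, 1) <= (3, 3, 2, 1) -> finishes; pool += (2, 0, 2, 2) = (5, 3, 4, 3)
  P8 needs (5, 2, 1, 2) <= (5, 3, 4, 3) -> finishes; pool += (0, 0, 1, 0) = (5, 3, 5, 3)
  P3 needs (3, 1, 2, 3) <= (5, 3, 5, 3) -> finishes; pool += (3, 1, 1, 1) = (8, 4, 6, 4)
  P7 needs (2, 1, 3, 1) <= (8, 4, 6, 4) -> finishes; pool += (2, 1, 2, 0) = (10, 5, 8, 4)
  P2 needs (6, 1, 1, 3) <= (10, 5, 8, 4) -> finishes; pool += (1, 0, 0, 0) = (11, 5, 8, 4)
  P4 needs (3, 3, 0, 2) <= (11, 5, 8, 4) -> finishes; pool += (0, 1, 0, 2) = (11, 6, 8, 6)


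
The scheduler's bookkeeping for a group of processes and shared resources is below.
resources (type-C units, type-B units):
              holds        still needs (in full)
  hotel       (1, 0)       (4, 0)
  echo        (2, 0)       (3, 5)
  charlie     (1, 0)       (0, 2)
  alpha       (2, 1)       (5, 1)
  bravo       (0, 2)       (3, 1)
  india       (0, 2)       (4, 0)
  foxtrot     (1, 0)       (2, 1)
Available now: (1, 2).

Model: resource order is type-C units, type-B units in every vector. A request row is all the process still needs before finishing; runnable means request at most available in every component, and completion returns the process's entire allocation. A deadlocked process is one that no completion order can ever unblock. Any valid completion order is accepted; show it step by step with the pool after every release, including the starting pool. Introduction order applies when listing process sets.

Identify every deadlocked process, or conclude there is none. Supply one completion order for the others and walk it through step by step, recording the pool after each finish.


Deadlocked set: hotel, echo, alpha and india.
Key observation: after charlie, foxtrot, bravo the pool peaks at (3, 4), and each blocked process is short somewhere: hotel on type-C units; echo on type-B units; alpha on type-C units; india on type-C units.
One completion order for the rest: charlie, foxtrot, bravo. Walking it through:
  pool = (1, 2)
  run charlie (needs (0, 2), free (1, 2)); after release of (1, 0) the pool is (2, 2)
  run foxtrot (needs (2, 1), free (2, 2)); after release of (1, 0) the pool is (3, 2)
  run bravo (needs (3, 1), free (3, 2)); after release of (0, 2) the pool is (3, 4)
None of the blocked processes ever fits:
  blocked: hotel wants (4, 0), pool (3, 4) — not enough type-C units
  blocked: echo wants (3, 5), pool (3, 4) — not enough type-B units
  blocked: alpha wants (5, 1), pool (3, 4) — not enough type-C units
  blocked: india wants (4, 0), pool (3, 4) — not enough type-C units


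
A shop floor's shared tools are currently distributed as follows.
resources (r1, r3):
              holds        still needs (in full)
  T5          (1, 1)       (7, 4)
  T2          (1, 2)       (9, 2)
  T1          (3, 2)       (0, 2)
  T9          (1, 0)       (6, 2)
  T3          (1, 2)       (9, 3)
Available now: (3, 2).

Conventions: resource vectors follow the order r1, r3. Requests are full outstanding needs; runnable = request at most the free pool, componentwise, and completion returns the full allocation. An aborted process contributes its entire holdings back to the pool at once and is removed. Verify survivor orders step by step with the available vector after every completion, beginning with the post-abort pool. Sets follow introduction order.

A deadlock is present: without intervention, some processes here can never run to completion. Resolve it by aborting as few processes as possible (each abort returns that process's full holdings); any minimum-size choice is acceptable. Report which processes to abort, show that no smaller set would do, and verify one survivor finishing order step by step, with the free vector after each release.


The answer: abort T2.
Key observation: the deadlocked T3 becomes finishable only because T2 released (1, 2); it completes at step 4 below.
Why nothing smaller works: aborting no one leaves the state deadlocked as given.
One survivor order: T1, T9, T5, T3. Verifying each step (post-abort pool first):
  pool = (4, 4)
  T1 needs (0, 2) <= (4, 4) -> finishes; pool += (3, 2) = (7, 6)
  T9 needs (6, 2) <= (7, 6) -> finishes; pool += (1, 0) = (8, 6)
  T5 needs (7, 4) <= (8, 6) -> finishes; pool += (1, 1) = (9, 7)
  T3 needs (9, 3) <= (9, 7) -> finishes; pool += (1, 2) = (10, 9)


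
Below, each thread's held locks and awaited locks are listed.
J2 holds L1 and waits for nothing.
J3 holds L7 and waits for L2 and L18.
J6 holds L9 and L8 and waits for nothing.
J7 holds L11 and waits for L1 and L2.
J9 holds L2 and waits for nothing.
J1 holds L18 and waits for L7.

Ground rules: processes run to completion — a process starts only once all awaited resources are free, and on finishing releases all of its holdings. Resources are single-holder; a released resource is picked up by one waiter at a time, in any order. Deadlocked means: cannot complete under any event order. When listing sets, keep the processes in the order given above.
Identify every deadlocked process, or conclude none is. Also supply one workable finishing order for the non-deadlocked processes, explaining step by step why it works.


The deadlocked set is J3 and J1.
Key observation: along J3 -> J1 -> J3, each member waits on what the next one holds — a deadlock; no other process is dragged down with it.
A valid finishing order for the others: J9, J2, J7, J6.
Walking it through:
  run J9 (it waits on nothing); releases L2
  run J2 (it waits on nothing); releases L1
  J7 waits on L1 and L2 — all released -> runs and releases L11
  run J6 (it waits on nothing); releases L9 and L8


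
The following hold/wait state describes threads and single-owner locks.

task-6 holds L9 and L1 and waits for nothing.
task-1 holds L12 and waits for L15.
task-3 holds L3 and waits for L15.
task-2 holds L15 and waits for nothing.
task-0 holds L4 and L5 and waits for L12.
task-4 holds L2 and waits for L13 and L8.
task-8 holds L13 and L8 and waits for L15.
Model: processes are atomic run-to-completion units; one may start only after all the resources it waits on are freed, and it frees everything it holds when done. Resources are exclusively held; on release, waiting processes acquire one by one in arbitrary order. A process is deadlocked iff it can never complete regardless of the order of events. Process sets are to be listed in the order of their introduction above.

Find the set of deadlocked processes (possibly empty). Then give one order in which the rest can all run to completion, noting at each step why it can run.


No process is deadlocked.
Key observation: the wait graph is acyclic; completion cascades from the unblocked processes through everyone else.
One completion order for the rest: task-6, task-2, task-1, task-8, task-0, task-3, task-4.
Step-by-step check:
  run task-6 (it waits on nothing); releases L9 and L1
  run task-2 (it waits on nothing); releases L15
  task-1 waits on L15 — all released -> runs and releases L12
  task-8 waits on L15 — all released -> runs and releases L13 and L8
  task-0 waits on L12 — all released -> runs and releases L4 and L5
  task-3 waits on L15 — all released -> runs and releases L3
  task-4 waits on L13 and L8 — all released -> runs and releases L2


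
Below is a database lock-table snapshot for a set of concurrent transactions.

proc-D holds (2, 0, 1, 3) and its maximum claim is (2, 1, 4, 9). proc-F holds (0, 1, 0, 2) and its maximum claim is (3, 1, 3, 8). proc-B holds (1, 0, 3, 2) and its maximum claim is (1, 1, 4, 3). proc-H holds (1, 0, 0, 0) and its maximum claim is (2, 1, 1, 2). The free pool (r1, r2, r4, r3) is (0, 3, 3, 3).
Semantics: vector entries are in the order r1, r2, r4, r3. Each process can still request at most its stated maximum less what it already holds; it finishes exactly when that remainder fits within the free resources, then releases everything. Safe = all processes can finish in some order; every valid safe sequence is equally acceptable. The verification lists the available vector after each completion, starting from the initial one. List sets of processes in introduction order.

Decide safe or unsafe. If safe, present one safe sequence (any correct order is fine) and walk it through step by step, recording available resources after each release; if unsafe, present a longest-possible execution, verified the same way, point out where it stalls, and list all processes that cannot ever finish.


The state is UNSAFE.
Key observation: proc-B, proc-H can finish, but then (2, 3, 6, 5) is all there is, and the blocked group's r3 demands exceed it.
Going as far as possible: proc-B, proc-H; after that, nothing fits. Verifying each step:
  pool = (0, 3, 3, 3)
  run proc-B (needs (0, 1, 1, 1), free (0, 3, 3, 3)); after release of (1, 0, 3, 2) the pool is (1, 3, 6, 5)
  run proc-H (needs (1, 1, 1, 2), free (1, 3, 6, 5)); after release of (1, 0, 0, 0) the pool is (2, 3, 6, 5)
  proc-D cannot run: need (0, 1, 3, 6) vs free (2, 3, 6, 5) (insufficient r3)
  proc-F cannot run: need (3, 0, 3, 6) vs free (2, 3, 6, 5) (insufficient r1 and r3)
Never able to finish: proc-D and proc-F.


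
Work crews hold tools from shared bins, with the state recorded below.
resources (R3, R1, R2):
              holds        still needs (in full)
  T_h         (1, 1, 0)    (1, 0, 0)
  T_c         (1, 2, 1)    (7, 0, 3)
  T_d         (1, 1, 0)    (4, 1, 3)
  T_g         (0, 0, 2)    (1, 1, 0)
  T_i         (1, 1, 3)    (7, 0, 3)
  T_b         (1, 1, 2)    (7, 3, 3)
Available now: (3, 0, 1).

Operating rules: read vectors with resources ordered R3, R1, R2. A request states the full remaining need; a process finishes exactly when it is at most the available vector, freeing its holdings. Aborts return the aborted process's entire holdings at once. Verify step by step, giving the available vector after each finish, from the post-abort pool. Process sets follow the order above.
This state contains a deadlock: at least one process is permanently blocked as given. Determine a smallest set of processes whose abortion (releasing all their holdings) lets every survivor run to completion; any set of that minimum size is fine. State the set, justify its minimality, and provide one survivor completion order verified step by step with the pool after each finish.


The answer: abort T_c and T_b.
Key observation: before aborting T_c and T_b, T_i was permanently blocked — no order could ever run it; afterwards it completes at step 3.
Minimality, checking each single-abort alternative: T_h alone leaves T_c blocked (short on R3); T_c alone leaves T_i blocked (short on R3); T_d alone leaves T_c blocked (short on R3); T_g alone leaves T_c blocked (short on R3); T_i alone leaves T_c blocked (short on R3); T_b alone leaves T_c blocked (short on R3).
The survivors complete as T_h, T_d, T_i, T_g. Walking it through (starting from the post-abort pool):
  pool = (5, 3, 4)
  run T_h (needs (1, 0, 0), free (5, 3, 4)); after release of (1, 1, 0) the pool is (6, 4, 4)
  run T_d (needs (4, 1, 3), free (6, 4, 4)); after release of (1, 1, 0) the pool is (7, 5, 4)
  run T_i (needs (7, 0, 3), free (7, 5, 4)); after release of (1, 1, 3) the pool is (8, 6, 7)
  run T_g (needs (1, 1, 0), free (8, 6, 7)); after release of (0, 0, 2) the pool is (8, 6, 9)


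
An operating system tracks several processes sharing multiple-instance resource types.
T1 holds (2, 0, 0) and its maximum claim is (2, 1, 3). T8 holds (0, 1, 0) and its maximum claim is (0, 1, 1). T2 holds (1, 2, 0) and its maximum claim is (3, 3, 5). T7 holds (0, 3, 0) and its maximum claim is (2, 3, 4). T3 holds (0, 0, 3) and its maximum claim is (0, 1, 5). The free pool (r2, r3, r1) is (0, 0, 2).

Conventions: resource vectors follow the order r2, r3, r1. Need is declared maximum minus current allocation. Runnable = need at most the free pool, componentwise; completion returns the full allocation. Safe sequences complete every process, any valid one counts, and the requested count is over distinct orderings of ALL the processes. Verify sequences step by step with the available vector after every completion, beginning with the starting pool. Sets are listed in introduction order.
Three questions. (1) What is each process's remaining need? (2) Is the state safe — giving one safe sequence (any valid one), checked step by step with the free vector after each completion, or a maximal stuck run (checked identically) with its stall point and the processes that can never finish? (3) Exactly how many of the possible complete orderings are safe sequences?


(1) Remaining need (order r2, r3, r1):
  T1: (0, 1, 3)
  T8: (0, 0, 1)
  T2: (2, 1, 5)
  T7: (2, 0, 4)
  T3: (0, 1, 2)
(2) SAFE — a valid safe sequence is T8, T3, T1, T2, T7.
Key observation: the order's first zero-slack moment is T3 ((0, 1, 2) needed, (0, 1, 2) free — a requested resource with nothing to spare).
Step-by-step check:
  pool = (0, 0, 2)
  T8: need (0, 0, 1) fits (0, 0, 2); releases (0, 1, 0), pool now (0, 1, 2)
  T3: need (0, 1, 2) fits (0, 1, 2); releases (0, 0, 3), pool now (0, 1, 5)
  T1: need (0, 1, 3) fits (0, 1, 5); releases (2, 0, 0), pool now (2, 1, 5)
  T2: need (2, 1, 5) fits (2, 1, 5); releases (1, 2, 0), pool now (3, 3, 5)
  T7: need (2, 0, 4) fits (3, 3, 5); releases (0, 3, 0), pool now (3, 6, 5)
(3) The exact count: 2 of the possible complete orderings are safe sequences.


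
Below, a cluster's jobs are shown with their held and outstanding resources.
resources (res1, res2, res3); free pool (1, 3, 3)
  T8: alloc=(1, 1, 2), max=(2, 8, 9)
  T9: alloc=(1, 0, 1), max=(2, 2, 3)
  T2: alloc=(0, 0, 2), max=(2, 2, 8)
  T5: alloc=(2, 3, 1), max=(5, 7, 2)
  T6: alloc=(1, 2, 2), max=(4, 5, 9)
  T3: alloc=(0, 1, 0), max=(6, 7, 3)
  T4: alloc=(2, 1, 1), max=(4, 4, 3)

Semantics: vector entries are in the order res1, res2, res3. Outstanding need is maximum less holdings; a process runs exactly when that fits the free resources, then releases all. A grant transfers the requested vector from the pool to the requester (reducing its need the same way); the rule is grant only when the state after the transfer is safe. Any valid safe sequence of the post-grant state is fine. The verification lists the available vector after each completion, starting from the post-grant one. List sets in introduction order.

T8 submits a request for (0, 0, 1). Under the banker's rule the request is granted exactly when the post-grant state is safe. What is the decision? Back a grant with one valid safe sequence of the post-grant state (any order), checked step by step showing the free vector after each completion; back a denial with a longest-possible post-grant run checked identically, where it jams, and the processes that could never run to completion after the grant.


DENY: after the grant no complete ordering would exist.
Key observation: the wall is res3: completing T9, T4, T5, T3 brings the pool only to (6, 8, 5), and all the rest need more.
After a pretend grant, a maximal execution: T9, T4, T5, T3 — then nothing else fits. Step-by-step check:
  pool = (1, 3, 2)
  T9 needs (1, 2, 2) <= (1, 3, 2) -> finishes; pool += (1, 0, 1) = (2, 3, 3)
  T4 needs (2, 3, 2) <= (2, 3, 3) -> finishes; pool += (2, 1, 1) = (4, 4, 4)
  T5 needs (3, 4, 1) <= (4, 4, 4) -> finishes; pool += (2, 3, 1) = (6, 7, 5)
  T3 needs (6, 6, 3) <= (6, 7, 5) -> finishes; pool += (0, 1, 0) = (6, 8, 5)
  blocked: T8 wants (1, 7, 6), pool (6, 8, 5) — not enough res3
  blocked: T2 wants (2, 2, 6), pool (6, 8, 5) — not enough res3
  blocked: T6 wants (3, 3, 7), pool (6, 8, 5) — not enough res3
Had the request been granted, T8, T2 and T6 could never finish.


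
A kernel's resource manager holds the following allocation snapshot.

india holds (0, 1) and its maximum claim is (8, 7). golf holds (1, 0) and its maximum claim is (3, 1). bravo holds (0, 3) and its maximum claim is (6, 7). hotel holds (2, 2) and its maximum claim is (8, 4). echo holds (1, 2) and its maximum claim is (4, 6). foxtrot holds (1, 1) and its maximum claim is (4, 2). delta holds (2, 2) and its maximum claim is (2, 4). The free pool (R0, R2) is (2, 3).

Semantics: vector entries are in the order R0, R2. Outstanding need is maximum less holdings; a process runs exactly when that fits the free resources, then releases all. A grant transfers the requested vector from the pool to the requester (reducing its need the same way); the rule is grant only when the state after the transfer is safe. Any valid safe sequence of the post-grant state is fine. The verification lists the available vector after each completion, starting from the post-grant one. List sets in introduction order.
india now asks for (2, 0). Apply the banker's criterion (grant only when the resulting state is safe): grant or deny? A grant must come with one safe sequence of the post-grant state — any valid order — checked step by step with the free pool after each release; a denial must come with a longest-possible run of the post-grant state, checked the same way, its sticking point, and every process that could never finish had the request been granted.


DENY. Granting would leave the state unsafe.
Key observation: delta, golf, echo, foxtrot can finish, but then (5, 8) is all there is, and the blocked group's R0 demands exceed it.
After a pretend grant, a maximal execution: delta, golf, echo, foxtrot — then nothing else fits. Walking it through:
  pool = (0, 3)
  delta: need (0, 2) fits (0, 3); releases (2, 2), pool now (2, 5)
  golf: need (2, 1) fits (2, 5); releases (1, 0), pool now (3, 5)
  echo: need (3, 4) fits (3, 5); releases (1, 2), pool now (4, 7)
  foxtrot: need (3, 1) fits (4, 7); releases (1, 1), pool now (5, 8)
  blocked: india wants (6, 6), pool (5, 8) — not enough R0
  blocked: bravo wants (6, 4), pool (5, 8) — not enough R0
  blocked: hotel wants (6, 2), pool (5, 8) — not enough R0
Had the request been granted, india, bravo and hotel could never finish.


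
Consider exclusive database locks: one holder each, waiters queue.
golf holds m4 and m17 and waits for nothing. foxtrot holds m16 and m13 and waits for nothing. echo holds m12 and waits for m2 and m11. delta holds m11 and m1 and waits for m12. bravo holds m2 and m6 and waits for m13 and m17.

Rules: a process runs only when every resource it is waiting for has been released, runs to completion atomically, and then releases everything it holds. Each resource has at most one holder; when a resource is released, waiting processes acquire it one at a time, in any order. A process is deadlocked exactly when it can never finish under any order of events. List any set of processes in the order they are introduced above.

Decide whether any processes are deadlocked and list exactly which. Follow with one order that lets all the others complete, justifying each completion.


Deadlocked: echo and delta.
Key observation: the knot is the closed ring of waits echo -> delta -> echo; no other process is dragged down with it.
A valid finishing order for the others: golf, foxtrot, bravo.
Walking it through:
  run golf (it waits on nothing); releases m4 and m17
  run foxtrot (it waits on nothing); releases m16 and m13
  bravo waits on m13 and m17 — all released -> runs and releases m2 and m6


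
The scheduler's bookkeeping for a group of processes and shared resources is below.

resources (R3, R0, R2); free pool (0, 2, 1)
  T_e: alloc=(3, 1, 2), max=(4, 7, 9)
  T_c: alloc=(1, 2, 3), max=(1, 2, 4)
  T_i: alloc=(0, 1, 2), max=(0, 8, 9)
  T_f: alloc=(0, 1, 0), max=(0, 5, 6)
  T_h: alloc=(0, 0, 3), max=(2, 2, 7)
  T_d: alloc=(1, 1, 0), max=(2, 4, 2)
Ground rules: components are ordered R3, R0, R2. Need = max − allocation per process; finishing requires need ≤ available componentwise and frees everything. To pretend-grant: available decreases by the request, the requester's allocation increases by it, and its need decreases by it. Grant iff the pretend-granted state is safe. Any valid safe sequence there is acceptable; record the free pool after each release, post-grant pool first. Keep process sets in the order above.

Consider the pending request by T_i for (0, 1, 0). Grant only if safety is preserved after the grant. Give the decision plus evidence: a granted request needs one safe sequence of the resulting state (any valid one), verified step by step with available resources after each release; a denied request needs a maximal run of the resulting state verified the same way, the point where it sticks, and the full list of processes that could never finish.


DENY: after the grant no complete ordering would exist.
Key observation: T_c, T_d, T_h, T_f can finish, but then (2, 5, 7) is all there is, and the blocked group's R0 demands exceed it.
On the post-grant state, T_c, T_d, T_h, T_f is a maximal run — nothing extends it. Verifying each step:
  pool = (0, 1, 1)
  T_c needs (0, 0, 1) <= (0, 1, 1) -> finishes; pool += (1, 2, 3) = (1, 3, 4)
  T_d needs (1, 3, 2) <= (1, 3, 4) -> finishes; pool += (1, 1, 0) = (2, 4, 4)
  T_h needs (2, 2, 4) <= (2, 4, 4) -> finishes; pool += (0, 0, 3) = (2, 4, 7)
  T_f needs (0, 4, 6) <= (2, 4, 7) -> finishes; pool += (0, 1, 0) = (2, 5, 7)
  T_e cannot run: need (1, 6, 7) vs free (2, 5, 7) (insufficient R0)
  T_i cannot run: need (0, 6, 7) vs free (2, 5, 7) (insufficient R0)
Processes that could never finish after the grant: T_e and T_i.


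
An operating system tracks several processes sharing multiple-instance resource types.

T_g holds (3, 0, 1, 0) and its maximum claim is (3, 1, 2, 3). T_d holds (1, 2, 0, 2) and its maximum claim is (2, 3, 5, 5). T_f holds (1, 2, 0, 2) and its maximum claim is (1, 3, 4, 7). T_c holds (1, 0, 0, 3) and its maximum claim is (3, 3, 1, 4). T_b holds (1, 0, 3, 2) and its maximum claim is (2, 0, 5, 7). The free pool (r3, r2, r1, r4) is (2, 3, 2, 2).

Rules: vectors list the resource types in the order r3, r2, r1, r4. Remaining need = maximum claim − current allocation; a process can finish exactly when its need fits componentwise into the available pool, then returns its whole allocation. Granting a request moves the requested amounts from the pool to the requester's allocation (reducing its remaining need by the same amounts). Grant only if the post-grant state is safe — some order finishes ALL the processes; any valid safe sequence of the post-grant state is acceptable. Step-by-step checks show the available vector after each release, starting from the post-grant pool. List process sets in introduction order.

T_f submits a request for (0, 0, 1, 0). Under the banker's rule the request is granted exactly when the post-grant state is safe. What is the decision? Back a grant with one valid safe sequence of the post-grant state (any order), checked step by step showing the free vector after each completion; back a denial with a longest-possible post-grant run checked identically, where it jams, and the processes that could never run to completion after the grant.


GRANT — the state after the grant stays safe, e.g. via T_c, T_g, T_b, T_d, T_f.
Key observation: the transfer keeps a workable pool ((2, 3, 1, 2)); T_c starts the safe sequence.
Check on the post-grant state, step by step:
  pool = (2, 3, 1, 2)
  T_c needs (2, 3, 1, 1) <= (2, 3, 1, 2) -> finishes; pool += (1, 0, 0, 3) = (3, 3, 1, 5)
  T_g needs (0, 1, 1, 3) <= (3, 3, 1, 5) -> finishes; pool += (3, 0, 1, 0) = (6, 3, 2, 5)
  T_b needs (1, 0, 2, 5) <= (6, 3, 2, 5) -> finishes; pool += (1, 0, 3, 2) = (7, 3, 5, 7)
  T_d needs (1, 1, 5, 3) <= (7, 3, 5, 7) -> finishes; pool += (1, 2, 0, 2) = (8, 5, 5, 9)
  T_f needs (0, 1, 3, 5) <= (8, 5, 5, 9) -> finishes; pool += (1, 2, 1, 2) = (9, 7, 6, 11)


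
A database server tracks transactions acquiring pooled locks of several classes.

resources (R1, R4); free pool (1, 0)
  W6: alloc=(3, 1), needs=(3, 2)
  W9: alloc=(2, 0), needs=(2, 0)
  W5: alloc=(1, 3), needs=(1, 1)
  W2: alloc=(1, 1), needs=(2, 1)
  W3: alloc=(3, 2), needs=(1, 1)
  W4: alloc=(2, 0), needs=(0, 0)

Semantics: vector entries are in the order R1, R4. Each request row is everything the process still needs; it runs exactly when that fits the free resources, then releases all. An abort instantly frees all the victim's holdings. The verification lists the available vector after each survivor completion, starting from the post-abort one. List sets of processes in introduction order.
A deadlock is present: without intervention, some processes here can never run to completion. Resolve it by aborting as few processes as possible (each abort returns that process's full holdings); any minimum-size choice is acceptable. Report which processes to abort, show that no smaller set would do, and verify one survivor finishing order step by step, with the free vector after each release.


Abort W6.
Key observation: W2 could never have finished before the abort; with (3, 1) returned by W6, it fits at step 1.
No smaller set exists: with zero aborts the deadlock remains.
One survivor order: W2, W4, W3, W9, W5. Check, step by step (post-abort pool first):
  pool = (4, 1)
  run W2 (needs (2, 1), free (4, 1)); after release of (1, 1) the pool is (5, 2)
  run W4 (needs (0, 0), free (5, 2)); after release of (2, 0) the pool is (7, 2)
  run W3 (needs (1, 1), free (7, 2)); after release of (3, 2) the pool is (10, 4)
  run W9 (needs (2, 0), free (10, 4)); after release of (2, 0) the pool is (12, 4)
  run W5 (needs (1, 1), free (12, 4)); after release of (1, 3) the pool is (13, 7)


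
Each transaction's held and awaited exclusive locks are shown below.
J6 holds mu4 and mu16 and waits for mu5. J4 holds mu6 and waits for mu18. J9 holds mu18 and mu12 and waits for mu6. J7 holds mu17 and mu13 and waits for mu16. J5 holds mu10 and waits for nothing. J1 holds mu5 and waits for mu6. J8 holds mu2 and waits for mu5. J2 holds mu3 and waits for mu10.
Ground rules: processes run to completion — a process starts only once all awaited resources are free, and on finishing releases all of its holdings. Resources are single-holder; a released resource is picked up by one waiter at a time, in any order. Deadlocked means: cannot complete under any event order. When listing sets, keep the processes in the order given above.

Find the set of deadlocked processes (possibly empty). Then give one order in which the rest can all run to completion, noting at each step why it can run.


Deadlocked set: J6, J4, J9, J7, J1 and J8.
Key observation: the loop J4 -> J9 -> J4 blocks itself forever; J6, J7, J1 and J8 wait into the deadlock from upstream.
One completion order for the rest: J5, J2.
Verifying each step:
  J5: no waits; runs immediately, freeing mu10
  J2: everything it awaited (mu10) is free; runs, freeing mu3


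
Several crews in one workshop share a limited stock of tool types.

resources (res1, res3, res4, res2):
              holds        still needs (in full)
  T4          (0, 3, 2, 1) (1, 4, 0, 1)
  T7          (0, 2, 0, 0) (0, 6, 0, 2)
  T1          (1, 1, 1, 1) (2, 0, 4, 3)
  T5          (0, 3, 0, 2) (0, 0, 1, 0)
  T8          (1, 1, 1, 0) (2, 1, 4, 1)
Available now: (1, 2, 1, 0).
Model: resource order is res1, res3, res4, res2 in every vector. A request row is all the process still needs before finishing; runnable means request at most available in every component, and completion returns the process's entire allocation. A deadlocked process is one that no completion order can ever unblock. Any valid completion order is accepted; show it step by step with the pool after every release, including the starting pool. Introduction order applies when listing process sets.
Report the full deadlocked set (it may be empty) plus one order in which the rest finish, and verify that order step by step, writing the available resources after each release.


Deadlocked: T1 and T8.
Key observation: the wall is res1: completing T5, T4, T7 brings the pool only to (1, 10, 3, 3), and all the rest need more.
One completion order for the rest: T5, T4, T7. Check, step by step:
  pool = (1, 2, 1, 0)
  T5: need (0, 0, 1, 0) fits (1, 2, 1, 0); releases (0, 3, 0, 2), pool now (1, 5, 1, 2)
  T4: need (1, 4, 0, 1) fits (1, 5, 1, 2); releases (0, 3, 2, 1), pool now (1, 8, 3, 3)
  T7: need (0, 6, 0, 2) fits (1, 8, 3, 3); releases (0, 2, 0, 0), pool now (1, 10, 3, 3)
The blocked processes can never fit:
  blocked: T1 wants (2, 0, 4, 3), pool (1, 10, 3, 3) — not enough res1 and res4
  blocked: T8 wants (2, 1, 4, 1), pool (1, 10, 3, 3) — not enough res1 and res4


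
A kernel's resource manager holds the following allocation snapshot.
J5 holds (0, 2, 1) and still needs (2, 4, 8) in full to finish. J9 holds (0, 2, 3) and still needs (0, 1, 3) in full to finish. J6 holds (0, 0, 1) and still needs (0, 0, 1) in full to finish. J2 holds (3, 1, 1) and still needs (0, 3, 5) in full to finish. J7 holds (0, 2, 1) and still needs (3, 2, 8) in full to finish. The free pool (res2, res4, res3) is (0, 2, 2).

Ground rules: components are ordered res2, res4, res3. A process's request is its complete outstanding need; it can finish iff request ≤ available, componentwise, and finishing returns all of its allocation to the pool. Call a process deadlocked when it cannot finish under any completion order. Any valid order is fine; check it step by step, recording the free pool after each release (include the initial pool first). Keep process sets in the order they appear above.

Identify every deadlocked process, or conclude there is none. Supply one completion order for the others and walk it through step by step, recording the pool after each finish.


Deadlocked set: J5 and J7.
Key observation: even finishing J6, J9, J2 leaves just (3, 5, 7) free — too little res3 for any of the remaining processes.
A valid finishing order for the others: J6, J9, J2. Walking it through:
  pool = (0, 2, 2)
  J6 needs (0, 0, 1) <= (0, 2, 2) -> finishes; pool += (0, 0, 1) = (0, 2, 3)
  J9 needs (0, 1, 3) <= (0, 2, 3) -> finishes; pool += (0, 2, 3) = (0, 4, 6)
  J2 needs (0, 3, 5) <= (0, 4, 6) -> finishes; pool += (3, 1, 1) = (3, 5, 7)
The blocked processes can never fit:
  J5 still needs (2, 4, 8) but only (3, 5, 7) is free — short on res3
  J7 still needs (3, 2, 8) but only (3, 5, 7) is free — short on res3


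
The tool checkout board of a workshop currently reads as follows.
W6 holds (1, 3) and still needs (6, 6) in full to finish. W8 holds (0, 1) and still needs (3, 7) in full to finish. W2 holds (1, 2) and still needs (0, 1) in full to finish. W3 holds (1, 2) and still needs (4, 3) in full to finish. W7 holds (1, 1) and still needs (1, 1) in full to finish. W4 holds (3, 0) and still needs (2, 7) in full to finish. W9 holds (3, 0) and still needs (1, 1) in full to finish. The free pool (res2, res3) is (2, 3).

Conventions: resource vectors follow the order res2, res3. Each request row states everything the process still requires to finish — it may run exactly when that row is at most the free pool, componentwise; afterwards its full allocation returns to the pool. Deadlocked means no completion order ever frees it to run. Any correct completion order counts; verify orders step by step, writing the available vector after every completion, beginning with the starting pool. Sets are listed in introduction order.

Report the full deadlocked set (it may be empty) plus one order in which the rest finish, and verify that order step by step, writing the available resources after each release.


The deadlocked set is empty.
Key observation: there is always a runnable process — W9 first — so the state unwinds completely.
The rest can finish in the order W9, W7, W2, W6, W4, W3, W8. Verifying each step:
  pool = (2, 3)
  W9: need (1, 1) fits (2, 3); releases (3, 0), pool now (5, 3)
  W7: need (1, 1) fits (5, 3); releases (1, 1), pool now (6, 4)
  W2: need (0, 1) fits (6, 4); releases (1, 2), pool now (7, 6)
  W6: need (6, 6) fits (7, 6); releases (1, 3), pool now (8, 9)
  W4: need (2, 7) fits (8, 9); releases (3, 0), pool now (11, 9)
  W3: need (4, 3) fits (11, 9); releases (1, 2), pool now (12, 11)
  W8: need (3, 7) fits (12, 11); releases (0, 1), pool now (12, 12)


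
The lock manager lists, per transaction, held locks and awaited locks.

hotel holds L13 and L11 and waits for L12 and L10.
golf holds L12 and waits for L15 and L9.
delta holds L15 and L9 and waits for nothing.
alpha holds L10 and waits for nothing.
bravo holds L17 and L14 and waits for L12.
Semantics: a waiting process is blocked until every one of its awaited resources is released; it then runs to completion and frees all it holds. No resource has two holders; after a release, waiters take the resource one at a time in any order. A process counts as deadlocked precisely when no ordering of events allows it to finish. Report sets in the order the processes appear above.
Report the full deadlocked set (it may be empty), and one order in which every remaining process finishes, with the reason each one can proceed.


No process is deadlocked.
Key observation: there is no circular wait here — follow any chain and it reaches a process that is free to run now.
One completion order for the rest: delta, golf, alpha, hotel, bravo.
Walking it through:
  delta waits on nothing -> runs at once and releases L15 and L9
  golf waits on L15 and L9 — all released -> runs and releases L12
  alpha waits on nothing -> runs at once and releases L10
  hotel waits on L12 and L10 — all released -> runs and releases L13 and L11
  bravo waits on L12 — all released -> runs and releases L17 and L14


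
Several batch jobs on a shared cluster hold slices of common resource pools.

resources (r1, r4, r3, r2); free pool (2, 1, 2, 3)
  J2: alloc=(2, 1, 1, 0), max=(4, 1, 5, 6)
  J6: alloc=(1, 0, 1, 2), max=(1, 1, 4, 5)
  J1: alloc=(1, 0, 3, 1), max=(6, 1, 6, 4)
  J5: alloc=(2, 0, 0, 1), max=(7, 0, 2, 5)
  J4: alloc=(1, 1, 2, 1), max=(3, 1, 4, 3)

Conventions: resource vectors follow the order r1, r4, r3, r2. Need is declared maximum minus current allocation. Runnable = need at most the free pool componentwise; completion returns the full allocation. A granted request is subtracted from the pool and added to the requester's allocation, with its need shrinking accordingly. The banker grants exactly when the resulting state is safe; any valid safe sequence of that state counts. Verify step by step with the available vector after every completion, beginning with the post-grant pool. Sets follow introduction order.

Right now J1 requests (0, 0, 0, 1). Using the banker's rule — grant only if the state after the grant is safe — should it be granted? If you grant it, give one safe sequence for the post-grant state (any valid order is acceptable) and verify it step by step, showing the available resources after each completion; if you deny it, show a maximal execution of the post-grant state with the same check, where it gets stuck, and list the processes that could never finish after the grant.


DENY: after the grant no complete ordering would exist.
Key observation: after J4, J6 the pool peaks at (4, 2, 5, 5), and each blocked process is short somewhere: J2 on r2; J1 on r1; J5 on r1.
On the post-grant state, J4, J6 is a maximal run — nothing extends it. Walking it through:
  pool = (2, 1, 2, 2)
  J4 needs (2, 0, 2, 2) <= (2, 1, 2, 2) -> finishes; pool += (1, 1, 2, 1) = (3, 2, 4, 3)
  J6 needs (0, 1, 3, 3) <= (3, 2, 4, 3) -> finishes; pool += (1, 0, 1, 2) = (4, 2, 5, 5)
  J2 cannot run: need (2, 0, 4, 6) vs free (4, 2, 5, 5) (insufficient r2)
  J1 cannot run: need (5, 1, 3, 2) vs free (4, 2, 5, 5) (insufficient r1)
  J5 cannot run: need (5, 0, 2, 4) vs free (4, 2, 5, 5) (insufficient r1)
Processes that could never finish after the grant: J2, J1 and J5.


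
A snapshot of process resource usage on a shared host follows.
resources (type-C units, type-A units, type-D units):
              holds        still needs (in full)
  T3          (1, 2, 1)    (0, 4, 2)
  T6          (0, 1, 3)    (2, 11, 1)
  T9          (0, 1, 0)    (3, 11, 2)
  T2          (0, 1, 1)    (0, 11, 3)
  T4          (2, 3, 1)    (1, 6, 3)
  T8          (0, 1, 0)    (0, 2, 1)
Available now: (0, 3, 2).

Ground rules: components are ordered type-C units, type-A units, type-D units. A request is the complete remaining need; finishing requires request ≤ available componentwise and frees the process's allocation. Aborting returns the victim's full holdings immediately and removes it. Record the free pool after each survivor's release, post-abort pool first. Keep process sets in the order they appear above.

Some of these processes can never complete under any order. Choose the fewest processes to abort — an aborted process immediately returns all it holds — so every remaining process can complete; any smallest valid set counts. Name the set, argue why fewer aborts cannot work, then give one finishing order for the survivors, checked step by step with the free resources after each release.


Abort T9 and T2.
Key observation: T6 was stuck for good until T9 and T2 gave back (0, 2, 1); in the order shown it finishes at step 4.
Minimality, checking each single-abort alternative: T3 alone leaves T6 blocked (short on type-A units); T6 alone leaves T9 blocked (short on type-A units); T9 alone leaves T6 blocked (short on type-A units); T2 alone leaves T6 blocked (short on type-A units); T4 alone leaves T6 blocked (short on type-A units); T8 alone leaves T6 blocked (short on type-A units).
Survivors finish in the order: T3, T4, T8, T6. Walking it through (pool after the aborts first):
  pool = (0, 5, 3)
  run T3 (needs (0, 4, 2), free (0, 5, 3)); after release of (1, 2, 1) the pool is (1, 7, 4)
  run T4 (needs (1, 6, 3), free (1, 7, 4)); after release of (2, 3, 1) the pool is (3, 10, 5)
  run T8 (needs (0, 2, 1), free (3, 10, 5)); after release of (0, 1, 0) the pool is (3, 11, 5)
  run T6 (needs (2, 11, 1), free (3, 11, 5)); after release of (0, 1, 3) the pool is (3, 12, 8)


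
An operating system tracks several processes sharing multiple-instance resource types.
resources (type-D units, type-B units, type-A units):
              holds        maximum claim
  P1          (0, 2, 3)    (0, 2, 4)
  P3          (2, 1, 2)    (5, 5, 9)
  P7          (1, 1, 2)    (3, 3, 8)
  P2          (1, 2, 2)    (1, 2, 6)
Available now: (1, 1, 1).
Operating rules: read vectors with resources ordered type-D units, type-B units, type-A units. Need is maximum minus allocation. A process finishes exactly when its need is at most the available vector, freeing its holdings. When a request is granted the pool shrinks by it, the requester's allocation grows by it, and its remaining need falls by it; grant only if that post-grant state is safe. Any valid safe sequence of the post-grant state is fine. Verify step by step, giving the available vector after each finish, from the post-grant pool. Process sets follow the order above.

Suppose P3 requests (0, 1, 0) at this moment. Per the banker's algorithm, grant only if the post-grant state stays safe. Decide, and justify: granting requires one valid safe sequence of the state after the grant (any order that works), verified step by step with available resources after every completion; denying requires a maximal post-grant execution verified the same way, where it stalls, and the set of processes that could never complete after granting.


GRANT. The post-grant state is safe; one safe sequence: P1, P2, P7, P3.
Key observation: the transfer keeps a workable pool ((1, 0, 1)); P1 starts the safe sequence.
Step-by-step check of the post-grant state:
  pool = (1, 0, 1)
  P1 needs (0, 0, 1) <= (1, 0, 1) -> finishes; pool += (0, 2, 3) = (1, 2, 4)
  P2 needs (0, 0, 4) <= (1, 2, 4) -> finishes; pool += (1, 2, 2) = (2, 4, 6)
  P7 needs (2, 2, 6) <= (2, 4, 6) -> finishes; pool += (1, 1, 2) = (3, 5, 8)
  P3 needs (3, 3, 7) <= (3, 5, 8) -> finishes; pool += (2, 2, 2) = (5, 7, 10)
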